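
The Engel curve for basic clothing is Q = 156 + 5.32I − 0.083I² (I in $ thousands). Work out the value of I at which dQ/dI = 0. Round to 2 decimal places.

32.05

dQ/dI = 5.32 − 0.166I.
The good is inferior where dQ/dI < 0. Setting dQ/dI = 0 gives I = 5.32 / 0.166 = 32.05.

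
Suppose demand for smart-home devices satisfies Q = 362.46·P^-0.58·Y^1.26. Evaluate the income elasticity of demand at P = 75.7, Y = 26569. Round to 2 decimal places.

1.26

For a multiplicative demand Q = A·P^α·Y^β, the income elasticity is β everywhere.
Here β = 1.26, so η = 1.26.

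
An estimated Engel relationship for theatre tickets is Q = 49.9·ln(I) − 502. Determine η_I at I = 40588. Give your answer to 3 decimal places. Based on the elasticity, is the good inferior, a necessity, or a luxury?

1.815 (luxury)

At I = 40588: Q = 27.500.
dQ/dI = 49.9/I = 0.00122943 at this income.
η = (dQ/dI)·(I/Q) = 0.00122943 × (40588/27.500) = 1.815.
Since η > 1, the good is a luxury.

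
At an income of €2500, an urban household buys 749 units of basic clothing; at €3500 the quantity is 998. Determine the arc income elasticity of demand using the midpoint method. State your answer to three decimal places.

0.855

ΔQ = 998 − 749 = 249; midpoint Q̄ = (749 + 998)/2 = 873.5.
ΔI = 3500 − 2500 = 1000; midpoint Ī = (2500 + 3500)/2 = 3000.
η = (ΔQ/Q̄) ÷ (ΔI/Ī) = (249/873.5) ÷ (1000/3000) = 0.855.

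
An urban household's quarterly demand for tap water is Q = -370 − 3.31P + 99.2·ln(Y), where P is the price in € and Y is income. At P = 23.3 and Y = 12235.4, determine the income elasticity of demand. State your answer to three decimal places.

At P = 23.3, Y = 12235.4: Q = 486.556.
Holding P constant, ∂Q/∂Y = 99.2/Y = 0.00810762.
η_Y = (∂Q/∂Y)·(Y/Q) = 0.00810762 × (12235.4/486.556) = 0.204.

0.204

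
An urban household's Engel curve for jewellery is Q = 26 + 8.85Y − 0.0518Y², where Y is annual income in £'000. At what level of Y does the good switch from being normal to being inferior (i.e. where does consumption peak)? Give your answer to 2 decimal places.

85.42

dQ/dY = 8.85 − 0.1036Y.
The good is inferior where dQ/dY < 0. Setting dQ/dY = 0 gives Y = 8.85 / 0.1036 = 85.42.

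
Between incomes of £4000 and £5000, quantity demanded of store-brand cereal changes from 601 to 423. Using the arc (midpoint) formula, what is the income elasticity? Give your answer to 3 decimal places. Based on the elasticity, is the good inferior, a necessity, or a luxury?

-1.564 (inferior good)

ΔQ = 423 − 601 = -178; midpoint Q̄ = (601 + 423)/2 = 512.
ΔI = 5000 − 4000 = 1000; midpoint Ī = (4000 + 5000)/2 = 4500.
η = (ΔQ/Q̄) ÷ (ΔI/Ī) = (-178/512) ÷ (1000/4500) = -1.564.
η < 0 ⇒ inferior good.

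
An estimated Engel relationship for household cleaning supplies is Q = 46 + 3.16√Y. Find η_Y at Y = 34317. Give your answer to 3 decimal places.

0.464

At Y = 34317: Q = 631.385.
dQ/dY = 3.16/(2√Y) = 0.00852908 at this income.
η = (dQ/dY)·(Y/Q) = 0.00852908 × (34317/631.385) = 0.464.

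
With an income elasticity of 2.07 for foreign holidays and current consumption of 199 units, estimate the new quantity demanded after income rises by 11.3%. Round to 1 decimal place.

245.5

%ΔQ ≈ η × %ΔI = 2.07 × 11.3% = 23.391%.
New Q ≈ 199 × (1 + 0.23391) = 245.5.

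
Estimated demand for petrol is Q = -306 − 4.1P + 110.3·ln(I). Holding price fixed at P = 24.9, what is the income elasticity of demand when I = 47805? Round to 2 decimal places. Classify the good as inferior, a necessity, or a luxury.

0.14 (necessity)

At P = 24.9, I = 47805: Q = 780.380.
Holding P constant, ∂Q/∂I = 110.3/I = 0.00230729.
η_I = (∂Q/∂I)·(I/Q) = 0.00230729 × (47805/780.380) = 0.14.
Since 0 < η < 1, this is a necessity.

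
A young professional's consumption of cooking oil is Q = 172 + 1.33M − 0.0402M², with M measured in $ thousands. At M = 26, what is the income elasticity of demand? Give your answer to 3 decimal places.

At M = 26: Q = 179.4048.
dQ/dM = 1.33 − 0.0804M = -0.76040.
η = (dQ/dM)·(M/Q) = -0.76040 × (26/179.4048) = -0.110.

-0.110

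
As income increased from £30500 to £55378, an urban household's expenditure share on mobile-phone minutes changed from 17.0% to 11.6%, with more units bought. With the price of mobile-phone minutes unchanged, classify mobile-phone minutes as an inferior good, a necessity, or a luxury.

Quantity rises but the budget share falls as income rises, so 0 < η < 1.

necessity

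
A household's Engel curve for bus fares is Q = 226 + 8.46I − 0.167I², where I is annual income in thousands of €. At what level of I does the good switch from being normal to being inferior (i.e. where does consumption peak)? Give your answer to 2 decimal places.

25.33

dQ/dI = 8.46 − 0.334I.
The good is inferior where dQ/dI < 0. Setting dQ/dI = 0 gives I = 8.46 / 0.334 = 25.33.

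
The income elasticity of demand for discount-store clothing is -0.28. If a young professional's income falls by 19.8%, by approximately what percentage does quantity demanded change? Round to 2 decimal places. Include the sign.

%ΔQ ≈ η × %ΔI = -0.28 × (-19.8%) = 5.54%.

5.54%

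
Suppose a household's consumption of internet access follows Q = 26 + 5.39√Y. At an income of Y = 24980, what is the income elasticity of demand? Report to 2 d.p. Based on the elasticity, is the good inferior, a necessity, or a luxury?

At Y = 24980: Q = 877.893.
dQ/dY = 5.39/(2√Y) = 0.0170515 at this income.
η = (dQ/dY)·(Y/Q) = 0.0170515 × (24980/877.893) = 0.49.
Since 0 < η < 1, the good is a necessity.

0.49 (necessity)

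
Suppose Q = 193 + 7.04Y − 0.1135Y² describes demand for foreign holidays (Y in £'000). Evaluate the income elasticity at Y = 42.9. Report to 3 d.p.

At Y = 42.9: Q = 286.1295.
dQ/dY = 7.04 − 0.227Y = -2.69830.
η = (dQ/dY)·(Y/Q) = -2.69830 × (42.9/286.1295) = -0.405.

-0.405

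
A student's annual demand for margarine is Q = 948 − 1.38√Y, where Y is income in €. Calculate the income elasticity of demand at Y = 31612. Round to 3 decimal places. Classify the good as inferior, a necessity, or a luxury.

At Y = 31612: Q = 702.639.
dQ/dY = -1.38/(2√Y) = -0.00388082 at this income.
η = (dQ/dY)·(Y/Q) = -0.00388082 × (31612/702.639) = -0.175.
Since η < 0, the good is an inferior good.

-0.175 (inferior good)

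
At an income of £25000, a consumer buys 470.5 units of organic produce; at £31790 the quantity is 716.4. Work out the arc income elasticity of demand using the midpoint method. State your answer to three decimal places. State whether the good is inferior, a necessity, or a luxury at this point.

1.733 (luxury)

ΔQ = 716.4 − 470.5 = 245.9; midpoint Q̄ = (470.5 + 716.4)/2 = 593.45.
ΔI = 31790 − 25000 = 6790; midpoint Ī = (25000 + 31790)/2 = 28395.
η = (ΔQ/Q̄) ÷ (ΔI/Ī) = (245.9/593.45) ÷ (6790/28395) = 1.733.
η > 1 ⇒ luxury.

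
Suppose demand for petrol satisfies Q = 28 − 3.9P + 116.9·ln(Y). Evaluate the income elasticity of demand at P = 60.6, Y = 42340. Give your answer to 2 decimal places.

At P = 60.6, Y = 42340: Q = 1037.053.
Holding P constant, ∂Q/∂Y = 116.9/Y = 0.00276098.
η_Y = (∂Q/∂Y)·(Y/Q) = 0.00276098 × (42340/1037.053) = 0.11.

0.11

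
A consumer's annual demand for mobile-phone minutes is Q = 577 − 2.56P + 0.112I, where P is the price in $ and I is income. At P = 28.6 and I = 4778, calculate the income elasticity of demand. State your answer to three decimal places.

0.515

At P = 28.6, I = 4778: Q = 1038.920.
Holding P constant, ∂Q/∂I = 0.112.
η_I = (∂Q/∂I)·(I/Q) = 0.112 × (4778/1038.920) = 0.515.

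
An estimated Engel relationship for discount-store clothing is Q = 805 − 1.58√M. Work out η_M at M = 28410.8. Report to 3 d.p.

At M = 28410.8: Q = 538.683.
dQ/dM = -1.58/(2√M) = -0.0046869 at this income.
η = (dQ/dM)·(M/Q) = -0.0046869 × (28410.8/538.683) = -0.247.

-0.247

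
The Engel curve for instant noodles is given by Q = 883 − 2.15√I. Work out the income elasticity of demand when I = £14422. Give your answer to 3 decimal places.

At I = 14422: Q = 624.803.
dQ/dI = -2.15/(2√I) = -0.0089515 at this income.
η = (dQ/dI)·(I/Q) = -0.0089515 × (14422/624.803) = -0.207.

-0.207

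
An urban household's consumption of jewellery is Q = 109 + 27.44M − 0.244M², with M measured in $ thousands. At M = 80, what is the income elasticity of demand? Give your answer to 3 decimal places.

-1.250

At M = 80: Q = 742.6000.
dQ/dM = 27.44 − 0.488M = -11.60000.
η = (dQ/dM)·(M/Q) = -11.60000 × (80/742.6000) = -1.250.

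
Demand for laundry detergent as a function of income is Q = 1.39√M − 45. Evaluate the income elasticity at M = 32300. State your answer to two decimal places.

At M = 32300: Q = 204.814.
dQ/dM = 1.39/(2√M) = 0.00386708 at this income.
η = (dQ/dM)·(M/Q) = 0.00386708 × (32300/204.814) = 0.61.

0.61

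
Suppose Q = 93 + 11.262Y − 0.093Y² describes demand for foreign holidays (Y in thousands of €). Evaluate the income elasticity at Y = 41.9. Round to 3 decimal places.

At Y = 41.9: Q = 401.6061.
dQ/dY = 11.262 − 0.186Y = 3.46860.
η = (dQ/dY)·(Y/Q) = 3.46860 × (41.9/401.6061) = 0.362.

0.362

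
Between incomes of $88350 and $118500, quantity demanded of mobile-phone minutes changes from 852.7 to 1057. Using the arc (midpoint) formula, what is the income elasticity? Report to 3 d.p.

0.734

ΔQ = 1057 − 852.7 = 204.3; midpoint Q̄ = (852.7 + 1057)/2 = 954.85.
ΔI = 118500 − 88350 = 30150; midpoint Ī = (88350 + 118500)/2 = 103425.
η = (ΔQ/Q̄) ÷ (ΔI/Ī) = (204.3/954.85) ÷ (30150/103425) = 0.734.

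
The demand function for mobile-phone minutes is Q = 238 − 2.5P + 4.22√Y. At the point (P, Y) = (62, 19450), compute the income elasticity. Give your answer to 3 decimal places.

At P = 62, Y = 19450: Q = 671.535.
Holding P constant, ∂Q/∂Y = 4.22/(2√Y) = 0.0151294.
η_Y = (∂Q/∂Y)·(Y/Q) = 0.0151294 × (19450/671.535) = 0.438.

0.438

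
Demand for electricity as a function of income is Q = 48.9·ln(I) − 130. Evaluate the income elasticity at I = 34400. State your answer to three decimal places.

0.128

At I = 34400: Q = 380.800.
dQ/dI = 48.9/I = 0.00142151 at this income.
η = (dQ/dI)·(I/Q) = 0.00142151 × (34400/380.800) = 0.128.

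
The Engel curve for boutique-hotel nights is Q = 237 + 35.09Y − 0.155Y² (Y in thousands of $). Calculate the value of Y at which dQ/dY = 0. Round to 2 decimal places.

dQ/dY = 35.09 − 0.31Y.
The good is inferior where dQ/dY < 0. Setting dQ/dY = 0 gives Y = 35.09 / 0.31 = 113.19.

113.19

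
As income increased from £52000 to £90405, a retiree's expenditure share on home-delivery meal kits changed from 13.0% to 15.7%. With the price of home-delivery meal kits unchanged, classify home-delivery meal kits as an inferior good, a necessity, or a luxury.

luxury

The budget share rises as income rises, so η > 1.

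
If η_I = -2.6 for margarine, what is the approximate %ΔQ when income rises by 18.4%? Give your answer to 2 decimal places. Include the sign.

%ΔQ ≈ η × %ΔI = -2.6 × 18.4% = -47.84%.

-47.84%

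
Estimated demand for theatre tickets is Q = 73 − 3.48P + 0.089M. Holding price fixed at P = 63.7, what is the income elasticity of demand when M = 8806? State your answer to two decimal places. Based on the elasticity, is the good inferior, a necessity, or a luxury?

1.23 (luxury)

At P = 63.7, M = 8806: Q = 635.058.
Holding P constant, ∂Q/∂M = 0.089.
η_M = (∂Q/∂M)·(M/Q) = 0.089 × (8806/635.058) = 1.23.
Since η > 1, this is a luxury.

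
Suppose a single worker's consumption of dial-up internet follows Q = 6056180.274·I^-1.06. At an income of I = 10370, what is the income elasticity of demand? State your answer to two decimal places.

For Q = A·I^β the income elasticity is constant and equal to β.
Here β = -1.06, so η = -1.06.

-1.06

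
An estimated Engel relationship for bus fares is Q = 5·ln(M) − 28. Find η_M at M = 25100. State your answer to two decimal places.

At M = 25100: Q = 22.653.
dQ/dM = 5/M = 0.000199203 at this income.
η = (dQ/dM)·(M/Q) = 0.000199203 × (25100/22.653) = 0.22.

0.22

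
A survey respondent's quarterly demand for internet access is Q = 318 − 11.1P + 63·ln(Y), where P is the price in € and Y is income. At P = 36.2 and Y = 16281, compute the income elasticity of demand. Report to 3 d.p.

At P = 36.2, Y = 16281: Q = 527.139.
Holding P constant, ∂Q/∂Y = 63/Y = 0.00386954.
η_Y = (∂Q/∂Y)·(Y/Q) = 0.00386954 × (16281/527.139) = 0.120.

0.120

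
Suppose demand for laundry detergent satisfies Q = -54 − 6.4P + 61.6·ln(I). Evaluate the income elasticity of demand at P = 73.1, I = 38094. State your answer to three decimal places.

0.482

At P = 73.1, I = 38094: Q = 127.905.
Holding P constant, ∂Q/∂I = 61.6/I = 0.00161705.
η_I = (∂Q/∂I)·(I/Q) = 0.00161705 × (38094/127.905) = 0.482.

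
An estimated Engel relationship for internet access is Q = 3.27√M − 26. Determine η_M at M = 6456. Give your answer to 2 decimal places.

At M = 6456: Q = 236.742.
dQ/dM = 3.27/(2√M) = 0.0203487 at this income.
η = (dQ/dM)·(M/Q) = 0.0203487 × (6456/236.742) = 0.55.

0.55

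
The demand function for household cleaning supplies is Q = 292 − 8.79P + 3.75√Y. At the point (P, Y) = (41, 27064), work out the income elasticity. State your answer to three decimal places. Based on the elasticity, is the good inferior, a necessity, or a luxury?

At P = 41, Y = 27064: Q = 548.528.
Holding P constant, ∂Q/∂Y = 3.75/(2√Y) = 0.0113974.
η_Y = (∂Q/∂Y)·(Y/Q) = 0.0113974 × (27064/548.528) = 0.562.
Since 0 < η < 1, this is a necessity.

0.562 (necessity)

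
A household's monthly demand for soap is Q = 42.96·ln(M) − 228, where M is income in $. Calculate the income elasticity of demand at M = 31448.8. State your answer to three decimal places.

0.198

At M = 31448.8: Q = 216.899.
dQ/dM = 42.96/M = 0.00136603 at this income.
η = (dQ/dM)·(M/Q) = 0.00136603 × (31448.8/216.899) = 0.198.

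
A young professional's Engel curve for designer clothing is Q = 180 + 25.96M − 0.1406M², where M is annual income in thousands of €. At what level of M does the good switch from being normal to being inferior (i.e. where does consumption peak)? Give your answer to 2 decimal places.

92.32

dQ/dM = 25.96 − 0.2812M.
The good is inferior where dQ/dM < 0. Setting dQ/dM = 0 gives M = 25.96 / 0.2812 = 92.32.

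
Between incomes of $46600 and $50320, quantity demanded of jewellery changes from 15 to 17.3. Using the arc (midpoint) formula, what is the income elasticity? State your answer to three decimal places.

ΔQ = 17.3 − 15 = 2.3; midpoint Q̄ = (15 + 17.3)/2 = 16.15.
ΔI = 50320 − 46600 = 3720; midpoint Ī = (46600 + 50320)/2 = 48460.
η = (ΔQ/Q̄) ÷ (ΔI/Ī) = (2.3/16.15) ÷ (3720/48460) = 1.855.

1.855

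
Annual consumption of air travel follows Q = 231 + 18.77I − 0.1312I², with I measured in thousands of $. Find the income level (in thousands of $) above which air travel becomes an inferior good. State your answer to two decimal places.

dQ/dI = 18.77 − 0.2624I.
The good is inferior where dQ/dI < 0. Setting dQ/dI = 0 gives I = 18.77 / 0.2624 = 71.53.

71.53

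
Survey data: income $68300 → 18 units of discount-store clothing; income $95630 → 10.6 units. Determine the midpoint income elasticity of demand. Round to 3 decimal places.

-1.552

ΔQ = 10.6 − 18 = -7.4; midpoint Q̄ = (18 + 10.6)/2 = 14.3.
ΔI = 95630 − 68300 = 27330; midpoint Ī = (68300 + 95630)/2 = 81965.
η = (ΔQ/Q̄) ÷ (ΔI/Ī) = (-7.4/14.3) ÷ (27330/81965) = -1.552.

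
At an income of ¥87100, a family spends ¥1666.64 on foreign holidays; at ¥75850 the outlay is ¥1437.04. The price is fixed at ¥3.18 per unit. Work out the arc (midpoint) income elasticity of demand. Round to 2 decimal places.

1.07

With a constant price, Q₁ = 1666.64/3.18 = 524.101 and Q₂ = 1437.04/3.18 = 451.899 (equivalently, work directly with expenditure since P cancels).
Midpoint %ΔQ = (1437.04 − 1666.64)/1551.84 = -0.14795; midpoint %ΔI = (75850 − 87100)/81475 = -0.13808.
η = -0.14795 / -0.13808 = 1.07.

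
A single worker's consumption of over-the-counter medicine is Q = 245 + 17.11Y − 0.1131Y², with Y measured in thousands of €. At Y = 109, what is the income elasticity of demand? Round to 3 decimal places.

At Y = 109: Q = 766.2489.
dQ/dY = 17.11 − 0.2262Y = -7.54580.
η = (dQ/dY)·(Y/Q) = -7.54580 × (109/766.2489) = -1.073.

-1.073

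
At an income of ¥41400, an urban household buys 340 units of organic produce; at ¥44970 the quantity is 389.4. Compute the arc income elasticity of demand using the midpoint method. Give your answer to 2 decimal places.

ΔQ = 389.4 − 340 = 49.4; midpoint Q̄ = (340 + 389.4)/2 = 364.7.
ΔI = 44970 − 41400 = 3570; midpoint Ī = (41400 + 44970)/2 = 43185.
η = (ΔQ/Q̄) ÷ (ΔI/Ī) = (49.4/364.7) ÷ (3570/43185) = 1.64.

1.64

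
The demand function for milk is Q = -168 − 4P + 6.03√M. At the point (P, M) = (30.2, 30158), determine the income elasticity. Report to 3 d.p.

At P = 30.2, M = 30158: Q = 758.373.
Holding P constant, ∂Q/∂M = 6.03/(2√M) = 0.0173615.
η_M = (∂Q/∂M)·(M/Q) = 0.0173615 × (30158/758.373) = 0.690.

0.690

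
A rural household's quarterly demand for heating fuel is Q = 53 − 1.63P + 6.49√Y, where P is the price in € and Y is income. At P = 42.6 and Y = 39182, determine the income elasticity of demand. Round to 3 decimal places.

0.506

At P = 42.6, Y = 39182: Q = 1268.221.
Holding P constant, ∂Q/∂Y = 6.49/(2√Y) = 0.0163935.
η_Y = (∂Q/∂Y)·(Y/Q) = 0.0163935 × (39182/1268.221) = 0.506.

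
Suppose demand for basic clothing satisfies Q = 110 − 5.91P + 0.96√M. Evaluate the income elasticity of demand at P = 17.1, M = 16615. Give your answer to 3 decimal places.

0.466

At P = 17.1, M = 16615: Q = 132.682.
Holding P constant, ∂Q/∂M = 0.96/(2√M) = 0.00372384.
η_M = (∂Q/∂M)·(M/Q) = 0.00372384 × (16615/132.682) = 0.466.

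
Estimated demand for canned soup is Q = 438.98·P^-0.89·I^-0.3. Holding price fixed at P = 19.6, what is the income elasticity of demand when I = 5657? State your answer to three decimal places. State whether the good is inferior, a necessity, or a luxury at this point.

For a multiplicative demand Q = A·P^α·I^β, the income elasticity is β everywhere.
Here β = -0.3, so η = -0.300.
Since η < 0, this is an inferior good.

-0.300 (inferior good)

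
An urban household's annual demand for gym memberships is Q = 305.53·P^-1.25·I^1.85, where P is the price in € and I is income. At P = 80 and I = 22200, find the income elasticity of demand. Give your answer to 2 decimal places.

For a multiplicative demand Q = A·P^α·I^β, the income elasticity is β everywhere.
Here β = 1.85, so η = 1.85.

1.85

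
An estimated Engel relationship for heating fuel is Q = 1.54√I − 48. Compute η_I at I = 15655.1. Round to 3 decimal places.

0.666

At I = 15655.1: Q = 144.685.
dQ/dI = 1.54/(2√I) = 0.00615408 at this income.
η = (dQ/dI)·(I/Q) = 0.00615408 × (15655.1/144.685) = 0.666.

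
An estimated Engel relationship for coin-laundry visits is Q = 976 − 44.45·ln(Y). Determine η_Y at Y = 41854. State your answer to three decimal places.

-0.088

At Y = 41854: Q = 502.966.
dQ/dY = -44.45/Y = -0.00106203 at this income.
η = (dQ/dY)·(Y/Q) = -0.00106203 × (41854/502.966) = -0.088.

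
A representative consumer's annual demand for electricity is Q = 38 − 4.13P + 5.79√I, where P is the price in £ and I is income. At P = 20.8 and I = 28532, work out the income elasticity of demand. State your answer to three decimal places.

0.526

At P = 20.8, I = 28532: Q = 930.109.
Holding P constant, ∂Q/∂I = 5.79/(2√I) = 0.0171389.
η_I = (∂Q/∂I)·(I/Q) = 0.0171389 × (28532/930.109) = 0.526.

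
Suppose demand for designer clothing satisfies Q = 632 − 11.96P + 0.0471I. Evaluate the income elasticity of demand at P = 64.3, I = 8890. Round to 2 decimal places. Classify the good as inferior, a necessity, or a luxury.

1.49 (luxury)

At P = 64.3, I = 8890: Q = 281.691.
Holding P constant, ∂Q/∂I = 0.0471.
η_I = (∂Q/∂I)·(I/Q) = 0.0471 × (8890/281.691) = 1.49.
Since η > 1, this is a luxury.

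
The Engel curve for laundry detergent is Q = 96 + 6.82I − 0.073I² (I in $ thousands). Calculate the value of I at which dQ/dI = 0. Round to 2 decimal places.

dQ/dI = 6.82 − 0.146I.
The good is inferior where dQ/dI < 0. Setting dQ/dI = 0 gives I = 6.82 / 0.146 = 46.71.

46.71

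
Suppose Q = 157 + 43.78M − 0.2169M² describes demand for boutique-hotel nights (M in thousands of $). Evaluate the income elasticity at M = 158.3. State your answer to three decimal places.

At M = 158.3: Q = 1652.1008.
dQ/dM = 43.78 − 0.4338M = -24.89054.
η = (dQ/dM)·(M/Q) = -24.89054 × (158.3/1652.1008) = -2.385.

-2.385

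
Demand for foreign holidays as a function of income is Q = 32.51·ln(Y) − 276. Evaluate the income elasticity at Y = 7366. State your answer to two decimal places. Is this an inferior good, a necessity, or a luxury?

At Y = 7366: Q = 13.490.
dQ/dY = 32.51/Y = 0.00441352 at this income.
η = (dQ/dY)·(Y/Q) = 0.00441352 × (7366/13.490) = 2.41.
Since η > 1, the good is a luxury.

2.41 (luxury)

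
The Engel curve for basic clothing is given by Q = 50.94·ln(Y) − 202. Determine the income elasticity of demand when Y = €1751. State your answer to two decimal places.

At Y = 1751: Q = 178.417.
dQ/dY = 50.94/Y = 0.0290919 at this income.
η = (dQ/dY)·(Y/Q) = 0.0290919 × (1751/178.417) = 0.29.

0.29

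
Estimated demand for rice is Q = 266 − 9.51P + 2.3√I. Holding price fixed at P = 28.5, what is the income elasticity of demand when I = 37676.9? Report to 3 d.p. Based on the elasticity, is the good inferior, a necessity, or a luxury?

At P = 28.5, I = 37676.9: Q = 441.407.
Holding P constant, ∂Q/∂I = 2.3/(2√I) = 0.00592462.
η_I = (∂Q/∂I)·(I/Q) = 0.00592462 × (37676.9/441.407) = 0.506.
Since 0 < η < 1, this is a necessity.

0.506 (necessity)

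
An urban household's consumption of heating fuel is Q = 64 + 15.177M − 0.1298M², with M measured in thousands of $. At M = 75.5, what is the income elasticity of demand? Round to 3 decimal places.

-0.711

At M = 75.5: Q = 469.9711.
dQ/dM = 15.177 − 0.2596M = -4.42280.
η = (dQ/dM)·(M/Q) = -4.42280 × (75.5/469.9711) = -0.711.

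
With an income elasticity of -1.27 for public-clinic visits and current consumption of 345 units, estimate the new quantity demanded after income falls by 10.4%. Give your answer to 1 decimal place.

390.6

%ΔQ ≈ η × %ΔI = -1.27 × (-10.4%) = 13.208%.
New Q ≈ 345 × (1 + 0.13208) = 390.6.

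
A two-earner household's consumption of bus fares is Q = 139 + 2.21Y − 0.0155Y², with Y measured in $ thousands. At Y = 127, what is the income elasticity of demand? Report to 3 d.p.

At Y = 127: Q = 169.6705.
dQ/dY = 2.21 − 0.031Y = -1.72700.
η = (dQ/dY)·(Y/Q) = -1.72700 × (127/169.6705) = -1.293.

-1.293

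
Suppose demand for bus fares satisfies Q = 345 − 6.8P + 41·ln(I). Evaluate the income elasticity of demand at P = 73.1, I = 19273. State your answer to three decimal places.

0.162

At P = 73.1, I = 19273: Q = 252.445.
Holding P constant, ∂Q/∂I = 41/I = 0.00212733.
η_I = (∂Q/∂I)·(I/Q) = 0.00212733 × (19273/252.445) = 0.162.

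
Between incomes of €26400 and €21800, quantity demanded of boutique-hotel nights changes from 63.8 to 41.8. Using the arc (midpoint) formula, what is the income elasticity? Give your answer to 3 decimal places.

2.183

ΔQ = 41.8 − 63.8 = -22; midpoint Q̄ = (63.8 + 41.8)/2 = 52.8.
ΔI = 21800 − 26400 = -4600; midpoint Ī = (26400 + 21800)/2 = 24100.
η = (ΔQ/Q̄) ÷ (ΔI/Ī) = (-22/52.8) ÷ (-4600/24100) = 2.183.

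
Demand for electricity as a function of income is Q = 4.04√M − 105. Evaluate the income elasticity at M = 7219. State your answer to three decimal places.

0.720

At M = 7219: Q = 238.257.
dQ/dM = 4.04/(2√M) = 0.0237746 at this income.
η = (dQ/dM)·(M/Q) = 0.0237746 × (7219/238.257) = 0.720.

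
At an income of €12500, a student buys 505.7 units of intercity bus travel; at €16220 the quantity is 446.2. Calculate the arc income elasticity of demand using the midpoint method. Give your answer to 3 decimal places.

-0.483

ΔQ = 446.2 − 505.7 = -59.5; midpoint Q̄ = (505.7 + 446.2)/2 = 475.95.
ΔI = 16220 − 12500 = 3720; midpoint Ī = (12500 + 16220)/2 = 14360.
η = (ΔQ/Q̄) ÷ (ΔI/Ī) = (-59.5/475.95) ÷ (3720/14360) = -0.483.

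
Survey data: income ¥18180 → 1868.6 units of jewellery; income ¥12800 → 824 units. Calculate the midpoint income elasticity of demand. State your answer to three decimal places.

2.234

ΔQ = 824 − 1868.6 = -1044.6; midpoint Q̄ = (1868.6 + 824)/2 = 1346.3.
ΔI = 12800 − 18180 = -5380; midpoint Ī = (18180 + 12800)/2 = 15490.
η = (ΔQ/Q̄) ÷ (ΔI/Ī) = (-1044.6/1346.3) ÷ (-5380/15490) = 2.234.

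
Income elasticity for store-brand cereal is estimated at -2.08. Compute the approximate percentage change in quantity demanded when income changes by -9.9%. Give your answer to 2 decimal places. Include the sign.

%ΔQ ≈ η × %ΔI = -2.08 × (-9.9%) = 20.59%.

20.59%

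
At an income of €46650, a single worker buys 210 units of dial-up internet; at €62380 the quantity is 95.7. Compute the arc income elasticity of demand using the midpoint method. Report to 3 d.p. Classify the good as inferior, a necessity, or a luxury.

-2.592 (inferior good)

ΔQ = 95.7 − 210 = -114.3; midpoint Q̄ = (210 + 95.7)/2 = 152.85.
ΔI = 62380 − 46650 = 15730; midpoint Ī = (46650 + 62380)/2 = 54515.
η = (ΔQ/Q̄) ÷ (ΔI/Ī) = (-114.3/152.85) ÷ (15730/54515) = -2.592.
η < 0 ⇒ inferior good.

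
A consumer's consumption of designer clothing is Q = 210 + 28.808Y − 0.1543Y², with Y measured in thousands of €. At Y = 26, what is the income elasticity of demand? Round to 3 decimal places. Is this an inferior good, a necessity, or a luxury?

At Y = 26: Q = 854.7012.
dQ/dY = 28.808 − 0.3086Y = 20.78440.
η = (dQ/dY)·(Y/Q) = 20.78440 × (26/854.7012) = 0.632.
0 < η < 1 ⇒ necessity.

0.632 (necessity)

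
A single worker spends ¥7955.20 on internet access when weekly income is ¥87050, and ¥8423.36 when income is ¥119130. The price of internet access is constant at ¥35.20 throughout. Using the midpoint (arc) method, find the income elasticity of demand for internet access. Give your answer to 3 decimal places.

With a constant price, Q₁ = 7955.20/35.20 = 226.000 and Q₂ = 8423.36/35.20 = 239.300 (equivalently, work directly with expenditure since P cancels).
Midpoint %ΔQ = (8423.36 − 7955.20)/8189.28 = 0.05717; midpoint %ΔI = (119130 − 87050)/103090 = 0.31118.
η = 0.05717 / 0.31118 = 0.184.

0.184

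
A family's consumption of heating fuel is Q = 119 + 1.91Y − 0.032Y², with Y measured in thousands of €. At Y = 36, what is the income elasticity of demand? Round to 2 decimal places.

At Y = 36: Q = 146.2880.
dQ/dY = 1.91 − 0.064Y = -0.39400.
η = (dQ/dY)·(Y/Q) = -0.39400 × (36/146.2880) = -0.10.

-0.10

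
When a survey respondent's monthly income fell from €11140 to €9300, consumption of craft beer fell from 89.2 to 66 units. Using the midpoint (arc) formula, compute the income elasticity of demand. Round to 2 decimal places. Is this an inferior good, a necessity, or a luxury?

ΔQ = 66 − 89.2 = -23.2; midpoint Q̄ = (89.2 + 66)/2 = 77.6.
ΔI = 9300 − 11140 = -1840; midpoint Ī = (11140 + 9300)/2 = 10220.
η = (ΔQ/Q̄) ÷ (ΔI/Ī) = (-23.2/77.6) ÷ (-1840/10220) = 1.66.
η > 1 ⇒ luxury.

1.66 (luxury)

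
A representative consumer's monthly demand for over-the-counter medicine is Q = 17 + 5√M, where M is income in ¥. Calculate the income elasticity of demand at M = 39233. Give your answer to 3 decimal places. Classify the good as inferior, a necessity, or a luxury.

0.492 (necessity)

At M = 39233: Q = 1007.366.
dQ/dM = 5/(2√M) = 0.0126216 at this income.
η = (dQ/dM)·(M/Q) = 0.0126216 × (39233/1007.366) = 0.492.
Since 0 < η < 1, the good is a necessity.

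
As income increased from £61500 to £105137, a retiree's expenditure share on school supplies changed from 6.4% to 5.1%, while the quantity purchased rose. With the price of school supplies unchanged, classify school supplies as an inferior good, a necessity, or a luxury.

necessity

Quantity rises but the budget share falls as income rises, so 0 < η < 1.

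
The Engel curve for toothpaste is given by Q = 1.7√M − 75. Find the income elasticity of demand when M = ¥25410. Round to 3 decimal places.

0.691

At M = 25410: Q = 195.989.
dQ/dM = 1.7/(2√M) = 0.00533232 at this income.
η = (dQ/dM)·(M/Q) = 0.00533232 × (25410/195.989) = 0.691.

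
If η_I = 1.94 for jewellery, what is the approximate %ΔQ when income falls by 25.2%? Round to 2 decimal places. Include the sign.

%ΔQ ≈ η × %ΔI = 1.94 × (-25.2%) = -48.89%.

-48.89%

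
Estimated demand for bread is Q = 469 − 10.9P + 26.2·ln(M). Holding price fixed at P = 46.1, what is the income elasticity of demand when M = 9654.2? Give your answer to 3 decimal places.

0.127

At P = 46.1, M = 9654.2: Q = 206.899.
Holding P constant, ∂Q/∂M = 26.2/M = 0.00271384.
η_M = (∂Q/∂M)·(M/Q) = 0.00271384 × (9654.2/206.899) = 0.127.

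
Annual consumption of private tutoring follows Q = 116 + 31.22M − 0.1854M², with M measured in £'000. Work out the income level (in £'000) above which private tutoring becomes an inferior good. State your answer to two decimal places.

84.20

dQ/dM = 31.22 − 0.3708M.
The good is inferior where dQ/dM < 0. Setting dQ/dM = 0 gives M = 31.22 / 0.3708 = 84.20.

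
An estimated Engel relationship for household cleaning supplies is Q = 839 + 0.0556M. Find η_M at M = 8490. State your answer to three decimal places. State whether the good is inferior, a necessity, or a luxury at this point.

0.360 (necessity)

At M = 8490: Q = 1311.044.
dQ/dM = 0.0556.
η = (dQ/dM)·(M/Q) = 0.0556 × (8490/1311.044) = 0.360.
Since 0 < η < 1, the good is a necessity.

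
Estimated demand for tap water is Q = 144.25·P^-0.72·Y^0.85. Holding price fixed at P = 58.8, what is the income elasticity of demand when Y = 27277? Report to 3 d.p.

For a multiplicative demand Q = A·P^α·Y^β, the income elasticity is β everywhere.
Here β = 0.85, so η = 0.850.

0.850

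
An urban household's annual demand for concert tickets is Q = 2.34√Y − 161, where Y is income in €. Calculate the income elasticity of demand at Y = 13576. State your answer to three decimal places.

1.221

At Y = 13576: Q = 111.648.
dQ/dY = 2.34/(2√Y) = 0.0100415 at this income.
η = (dQ/dY)·(Y/Q) = 0.0100415 × (13576/111.648) = 1.221.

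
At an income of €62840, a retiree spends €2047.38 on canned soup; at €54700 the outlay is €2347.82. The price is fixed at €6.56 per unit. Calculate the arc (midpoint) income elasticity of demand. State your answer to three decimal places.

With a constant price, Q₁ = 2047.38/6.56 = 312.101 and Q₂ = 2347.82/6.56 = 357.899 (equivalently, work directly with expenditure since P cancels).
Midpoint %ΔQ = (2347.82 − 2047.38)/2197.60 = 0.13671; midpoint %ΔI = (54700 − 62840)/58770 = -0.13851.
η = 0.13671 / -0.13851 = -0.987.

-0.987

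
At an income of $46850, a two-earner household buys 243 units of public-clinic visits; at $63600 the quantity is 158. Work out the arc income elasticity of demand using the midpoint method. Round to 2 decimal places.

ΔQ = 158 − 243 = -85; midpoint Q̄ = (243 + 158)/2 = 200.5.
ΔI = 63600 − 46850 = 16750; midpoint Ī = (46850 + 63600)/2 = 55225.
η = (ΔQ/Q̄) ÷ (ΔI/Ī) = (-85/200.5) ÷ (16750/55225) = -1.40.

-1.40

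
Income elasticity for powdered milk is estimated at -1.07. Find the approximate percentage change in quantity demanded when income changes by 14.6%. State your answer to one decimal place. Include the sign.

-15.6%

%ΔQ ≈ η × %ΔI = -1.07 × 14.6% = -15.6%.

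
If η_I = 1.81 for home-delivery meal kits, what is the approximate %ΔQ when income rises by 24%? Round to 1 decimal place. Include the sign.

%ΔQ ≈ η × %ΔI = 1.81 × 24% = 43.4%.

43.4%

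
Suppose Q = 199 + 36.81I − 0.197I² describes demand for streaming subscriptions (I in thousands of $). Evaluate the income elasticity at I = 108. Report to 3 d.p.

At I = 108: Q = 1876.6720.
dQ/dI = 36.81 − 0.394I = -5.74200.
η = (dQ/dI)·(I/Q) = -5.74200 × (108/1876.6720) = -0.330.

-0.330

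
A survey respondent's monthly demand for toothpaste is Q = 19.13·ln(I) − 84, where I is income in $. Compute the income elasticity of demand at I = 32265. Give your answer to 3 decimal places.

At I = 32265: Q = 114.603.
dQ/dI = 19.13/I = 0.000592903 at this income.
η = (dQ/dI)·(I/Q) = 0.000592903 × (32265/114.603) = 0.167.

0.167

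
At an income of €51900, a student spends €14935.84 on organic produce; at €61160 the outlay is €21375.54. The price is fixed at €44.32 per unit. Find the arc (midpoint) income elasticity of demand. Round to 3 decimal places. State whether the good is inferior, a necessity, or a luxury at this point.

2.165 (luxury)

With a constant price, Q₁ = 14935.84/44.32 = 337.000 and Q₂ = 21375.54/44.32 = 482.300 (equivalently, work directly with expenditure since P cancels).
Midpoint %ΔQ = (21375.54 − 14935.84)/18155.69 = 0.35469; midpoint %ΔI = (61160 − 51900)/56530 = 0.16381.
η = 0.35469 / 0.16381 = 2.165.
η > 1 ⇒ luxury.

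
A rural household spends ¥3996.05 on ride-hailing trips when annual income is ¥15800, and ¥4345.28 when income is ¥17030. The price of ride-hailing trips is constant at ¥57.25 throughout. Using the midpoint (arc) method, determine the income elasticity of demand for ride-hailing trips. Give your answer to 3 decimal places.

With a constant price, Q₁ = 3996.05/57.25 = 69.800 and Q₂ = 4345.28/57.25 = 75.900 (equivalently, work directly with expenditure since P cancels).
Midpoint %ΔQ = (4345.28 − 3996.05)/4170.67 = 0.08373; midpoint %ΔI = (17030 − 15800)/16415 = 0.07493.
η = 0.08373 / 0.07493 = 1.117.

1.117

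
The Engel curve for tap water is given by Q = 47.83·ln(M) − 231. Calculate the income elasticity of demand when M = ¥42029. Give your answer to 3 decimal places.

0.172

At M = 42029: Q = 278.204.
dQ/dM = 47.83/M = 0.00113802 at this income.
η = (dQ/dM)·(M/Q) = 0.00113802 × (42029/278.204) = 0.172.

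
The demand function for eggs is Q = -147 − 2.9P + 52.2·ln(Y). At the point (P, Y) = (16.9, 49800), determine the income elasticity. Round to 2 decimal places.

0.14

At P = 16.9, Y = 49800: Q = 368.573.
Holding P constant, ∂Q/∂Y = 52.2/Y = 0.00104819.
η_Y = (∂Q/∂Y)·(Y/Q) = 0.00104819 × (49800/368.573) = 0.14.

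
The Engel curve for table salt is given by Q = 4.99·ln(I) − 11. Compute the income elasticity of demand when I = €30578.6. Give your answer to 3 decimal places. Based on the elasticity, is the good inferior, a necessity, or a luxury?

0.123 (necessity)

At I = 30578.6: Q = 40.537.
dQ/dI = 4.99/I = 0.000163186 at this income.
η = (dQ/dI)·(I/Q) = 0.000163186 × (30578.6/40.537) = 0.123.
Since 0 < η < 1, the good is a necessity.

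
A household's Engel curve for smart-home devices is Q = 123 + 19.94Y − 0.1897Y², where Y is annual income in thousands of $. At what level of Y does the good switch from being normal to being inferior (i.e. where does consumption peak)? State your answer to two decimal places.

dQ/dY = 19.94 − 0.3794Y.
The good is inferior where dQ/dY < 0. Setting dQ/dY = 0 gives Y = 19.94 / 0.3794 = 52.56.

52.56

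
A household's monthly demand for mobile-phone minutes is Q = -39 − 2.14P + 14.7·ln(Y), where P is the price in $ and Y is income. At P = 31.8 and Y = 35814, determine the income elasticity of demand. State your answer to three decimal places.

0.312

At P = 31.8, Y = 35814: Q = 47.094.
Holding P constant, ∂Q/∂Y = 14.7/Y = 0.000410454.
η_Y = (∂Q/∂Y)·(Y/Q) = 0.000410454 × (35814/47.094) = 0.312.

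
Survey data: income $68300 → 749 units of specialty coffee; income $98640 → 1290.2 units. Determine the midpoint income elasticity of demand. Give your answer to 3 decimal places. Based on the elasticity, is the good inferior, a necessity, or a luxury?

1.460 (luxury)

ΔQ = 1290.2 − 749 = 541.2; midpoint Q̄ = (749 + 1290.2)/2 = 1019.6.
ΔI = 98640 − 68300 = 30340; midpoint Ī = (68300 + 98640)/2 = 83470.
η = (ΔQ/Q̄) ÷ (ΔI/Ī) = (541.2/1019.6) ÷ (30340/83470) = 1.460.
η > 1 ⇒ luxury.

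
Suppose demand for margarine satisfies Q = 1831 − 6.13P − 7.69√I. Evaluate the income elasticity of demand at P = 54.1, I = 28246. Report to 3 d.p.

At P = 54.1, I = 28246: Q = 206.944.
Holding P constant, ∂Q/∂I = -7.69/(2√I) = -0.022878.
η_I = (∂Q/∂I)·(I/Q) = -0.022878 × (28246/206.944) = -3.123.

-3.123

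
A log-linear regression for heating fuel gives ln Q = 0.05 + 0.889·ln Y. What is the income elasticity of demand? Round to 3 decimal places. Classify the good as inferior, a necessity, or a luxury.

0.889 (necessity)

In a log-linear demand, the coefficient on ln Y is the income elasticity.
So η = 0.889.
0 < η < 1 ⇒ necessity.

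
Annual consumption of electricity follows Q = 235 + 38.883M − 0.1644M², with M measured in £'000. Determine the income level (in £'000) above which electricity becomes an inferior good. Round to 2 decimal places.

118.26

dQ/dM = 38.883 − 0.3288M.
The good is inferior where dQ/dM < 0. Setting dQ/dM = 0 gives M = 38.883 / 0.3288 = 118.26.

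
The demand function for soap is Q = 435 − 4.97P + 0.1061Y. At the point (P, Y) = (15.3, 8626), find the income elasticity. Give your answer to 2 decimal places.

0.72

At P = 15.3, Y = 8626: Q = 1274.178.
Holding P constant, ∂Q/∂Y = 0.1061.
η_Y = (∂Q/∂Y)·(Y/Q) = 0.1061 × (8626/1274.178) = 0.72.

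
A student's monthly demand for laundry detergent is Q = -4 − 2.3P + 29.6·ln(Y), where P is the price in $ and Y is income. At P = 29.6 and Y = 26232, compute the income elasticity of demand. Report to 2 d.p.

0.13

At P = 29.6, Y = 26232: Q = 229.092.
Holding P constant, ∂Q/∂Y = 29.6/Y = 0.00112839.
η_Y = (∂Q/∂Y)·(Y/Q) = 0.00112839 × (26232/229.092) = 0.13.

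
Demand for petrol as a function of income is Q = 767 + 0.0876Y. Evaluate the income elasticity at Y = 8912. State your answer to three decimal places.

0.504

At Y = 8912: Q = 1547.691.
dQ/dY = 0.0876.
η = (dQ/dY)·(Y/Q) = 0.0876 × (8912/1547.691) = 0.504.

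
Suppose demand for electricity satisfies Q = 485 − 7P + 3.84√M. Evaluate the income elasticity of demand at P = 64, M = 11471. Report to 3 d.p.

0.459

At P = 64, M = 11471: Q = 448.275.
Holding P constant, ∂Q/∂M = 3.84/(2√M) = 0.0179267.
η_M = (∂Q/∂M)·(M/Q) = 0.0179267 × (11471/448.275) = 0.459.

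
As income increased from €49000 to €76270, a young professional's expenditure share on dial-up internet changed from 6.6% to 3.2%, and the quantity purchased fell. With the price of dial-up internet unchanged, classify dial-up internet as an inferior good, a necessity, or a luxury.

inferior good

Quantity demanded falls as income rises, so η < 0.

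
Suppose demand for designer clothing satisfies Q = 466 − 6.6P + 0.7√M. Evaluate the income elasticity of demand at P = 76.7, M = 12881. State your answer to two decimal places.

At P = 76.7, M = 12881: Q = 39.226.
Holding P constant, ∂Q/∂M = 0.7/(2√M) = 0.00308385.
η_M = (∂Q/∂M)·(M/Q) = 0.00308385 × (12881/39.226) = 1.01.

1.01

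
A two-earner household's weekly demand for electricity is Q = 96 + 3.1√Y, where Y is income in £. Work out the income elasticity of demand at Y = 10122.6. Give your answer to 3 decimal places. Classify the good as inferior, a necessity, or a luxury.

At Y = 10122.6: Q = 407.895.
dQ/dY = 3.1/(2√Y) = 0.0154058 at this income.
η = (dQ/dY)·(Y/Q) = 0.0154058 × (10122.6/407.895) = 0.382.
Since 0 < η < 1, the good is a necessity.

0.382 (necessity)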